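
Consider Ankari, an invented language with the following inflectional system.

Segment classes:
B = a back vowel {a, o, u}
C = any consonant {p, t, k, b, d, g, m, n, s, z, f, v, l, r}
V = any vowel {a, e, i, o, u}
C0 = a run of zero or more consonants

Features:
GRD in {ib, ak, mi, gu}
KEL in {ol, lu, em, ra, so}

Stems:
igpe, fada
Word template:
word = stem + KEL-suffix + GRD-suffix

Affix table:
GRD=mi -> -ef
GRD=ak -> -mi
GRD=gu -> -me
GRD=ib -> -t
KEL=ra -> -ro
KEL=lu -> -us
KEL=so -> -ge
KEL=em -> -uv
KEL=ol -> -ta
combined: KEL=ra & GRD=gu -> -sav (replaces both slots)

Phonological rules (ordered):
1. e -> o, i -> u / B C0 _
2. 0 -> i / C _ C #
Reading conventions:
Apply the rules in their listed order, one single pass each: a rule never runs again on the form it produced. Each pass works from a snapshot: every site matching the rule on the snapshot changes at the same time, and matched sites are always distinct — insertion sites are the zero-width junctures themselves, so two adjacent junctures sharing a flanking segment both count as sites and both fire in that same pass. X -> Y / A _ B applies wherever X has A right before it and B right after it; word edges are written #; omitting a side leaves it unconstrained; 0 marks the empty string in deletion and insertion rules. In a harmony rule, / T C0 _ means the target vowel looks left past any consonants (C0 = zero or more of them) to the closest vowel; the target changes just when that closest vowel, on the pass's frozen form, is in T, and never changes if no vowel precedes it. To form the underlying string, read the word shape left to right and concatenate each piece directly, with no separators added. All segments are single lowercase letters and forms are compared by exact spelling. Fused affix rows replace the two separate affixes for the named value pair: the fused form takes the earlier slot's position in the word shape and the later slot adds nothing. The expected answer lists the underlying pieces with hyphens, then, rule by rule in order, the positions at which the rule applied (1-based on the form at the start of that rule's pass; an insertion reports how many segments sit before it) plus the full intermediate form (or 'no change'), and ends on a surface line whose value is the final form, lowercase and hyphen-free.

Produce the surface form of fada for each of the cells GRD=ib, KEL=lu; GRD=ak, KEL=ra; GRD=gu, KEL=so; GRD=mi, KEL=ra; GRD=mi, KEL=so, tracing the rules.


cell GRD=ib, KEL=lu:
underlying: fada-us-t
1. e -> o, i -> u / B C0 _: no change
2. 0 -> i / C _ C #: inserts after position(s) 6: fadausit
surface: fadausit

cell GRD=ak, KEL=ra:
underlying: fada-ro-mi
1. e -> o, i -> u / B C0 _: fires at position(s) 8: fadaromu
2. 0 -> i / C _ C #: no change
surface: fadaromu

cell GRD=gu, KEL=so:
underlying: fada-ge-me
1. e -> o, i -> u / B C0 _: fires at position(s) 6: fadagome
2. 0 -> i / C _ C #: no change
surface: fadagome

cell GRD=mi, KEL=ra:
underlying: fada-ro-ef
1. e -> o, i -> u / B C0 _: fires at position(s) 7: fadaroof
2. 0 -> i / C _ C #: no change
surface: fadaroof

cell GRD=mi, KEL=so:
underlying: fada-ge-ef
1. e -> o, i -> u / B C0 _: fires at position(s) 6: fadagoef
2. 0 -> i / C _ C #: no change
surface: fadagoef


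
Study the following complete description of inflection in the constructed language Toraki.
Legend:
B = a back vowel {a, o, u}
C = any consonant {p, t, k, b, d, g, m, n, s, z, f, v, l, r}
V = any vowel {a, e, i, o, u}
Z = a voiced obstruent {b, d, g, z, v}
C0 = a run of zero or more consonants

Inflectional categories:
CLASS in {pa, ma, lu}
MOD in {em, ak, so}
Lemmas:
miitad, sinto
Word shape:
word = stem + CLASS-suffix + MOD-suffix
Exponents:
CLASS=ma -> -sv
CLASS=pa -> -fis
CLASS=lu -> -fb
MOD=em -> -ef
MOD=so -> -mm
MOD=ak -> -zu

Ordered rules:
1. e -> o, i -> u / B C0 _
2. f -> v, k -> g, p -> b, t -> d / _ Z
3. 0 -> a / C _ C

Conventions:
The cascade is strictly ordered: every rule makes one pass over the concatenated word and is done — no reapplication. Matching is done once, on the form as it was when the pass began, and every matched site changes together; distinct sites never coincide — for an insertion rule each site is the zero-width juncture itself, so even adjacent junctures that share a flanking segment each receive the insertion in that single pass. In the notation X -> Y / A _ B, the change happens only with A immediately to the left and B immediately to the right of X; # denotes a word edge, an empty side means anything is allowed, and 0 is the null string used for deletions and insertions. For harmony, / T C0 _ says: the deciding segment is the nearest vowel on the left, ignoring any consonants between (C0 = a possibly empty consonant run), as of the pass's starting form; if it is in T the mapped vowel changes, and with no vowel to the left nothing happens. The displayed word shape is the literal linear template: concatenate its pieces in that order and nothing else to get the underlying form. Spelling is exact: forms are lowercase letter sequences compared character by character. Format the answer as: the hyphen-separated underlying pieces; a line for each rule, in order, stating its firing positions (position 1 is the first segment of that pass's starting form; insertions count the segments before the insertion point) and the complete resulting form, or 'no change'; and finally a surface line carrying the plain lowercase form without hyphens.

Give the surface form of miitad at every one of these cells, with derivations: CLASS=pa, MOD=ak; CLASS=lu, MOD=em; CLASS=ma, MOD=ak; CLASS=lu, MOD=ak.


cell CLASS=pa, MOD=ak:
underlying: miitad-fis-zu
1. e -> o, i -> u / B C0 _: fires at position(s) 8: miitadfuszu
2. f -> v, k -> g, p -> b, t -> d / _ Z: no change
3. 0 -> a / C _ C: inserts after position(s) 6, 9: miitadafusazu
surface: miitadafusazu

cell CLASS=lu, MOD=em:
underlying: miitad-fb-ef
1. e -> o, i -> u / B C0 _: fires at position(s) 9: miitadfbof
2. f -> v, k -> g, p -> b, t -> d / _ Z: fires at position(s) 7: miitadvbof
3. 0 -> a / C _ C: inserts after position(s) 6, 7: miitadavabof
surface: miitadavabof

cell CLASS=ma, MOD=ak:
underlying: miitad-sv-zu
1. e -> o, i -> u / B C0 _: no change
2. f -> v, k -> g, p -> b, t -> d / _ Z: no change
3. 0 -> a / C _ C: inserts after position(s) 6, 7, 8: miitadasavazu
surface: miitadasavazu

cell CLASS=lu, MOD=ak:
underlying: miitad-fb-zu
1. e -> o, i -> u / B C0 _: no change
2. f -> v, k -> g, p -> b, t -> d / _ Z: fires at position(s) 7: miitadvbzu
3. 0 -> a / C _ C: inserts after position(s) 6, 7, 8: miitadavabazu
surface: miitadavabazu


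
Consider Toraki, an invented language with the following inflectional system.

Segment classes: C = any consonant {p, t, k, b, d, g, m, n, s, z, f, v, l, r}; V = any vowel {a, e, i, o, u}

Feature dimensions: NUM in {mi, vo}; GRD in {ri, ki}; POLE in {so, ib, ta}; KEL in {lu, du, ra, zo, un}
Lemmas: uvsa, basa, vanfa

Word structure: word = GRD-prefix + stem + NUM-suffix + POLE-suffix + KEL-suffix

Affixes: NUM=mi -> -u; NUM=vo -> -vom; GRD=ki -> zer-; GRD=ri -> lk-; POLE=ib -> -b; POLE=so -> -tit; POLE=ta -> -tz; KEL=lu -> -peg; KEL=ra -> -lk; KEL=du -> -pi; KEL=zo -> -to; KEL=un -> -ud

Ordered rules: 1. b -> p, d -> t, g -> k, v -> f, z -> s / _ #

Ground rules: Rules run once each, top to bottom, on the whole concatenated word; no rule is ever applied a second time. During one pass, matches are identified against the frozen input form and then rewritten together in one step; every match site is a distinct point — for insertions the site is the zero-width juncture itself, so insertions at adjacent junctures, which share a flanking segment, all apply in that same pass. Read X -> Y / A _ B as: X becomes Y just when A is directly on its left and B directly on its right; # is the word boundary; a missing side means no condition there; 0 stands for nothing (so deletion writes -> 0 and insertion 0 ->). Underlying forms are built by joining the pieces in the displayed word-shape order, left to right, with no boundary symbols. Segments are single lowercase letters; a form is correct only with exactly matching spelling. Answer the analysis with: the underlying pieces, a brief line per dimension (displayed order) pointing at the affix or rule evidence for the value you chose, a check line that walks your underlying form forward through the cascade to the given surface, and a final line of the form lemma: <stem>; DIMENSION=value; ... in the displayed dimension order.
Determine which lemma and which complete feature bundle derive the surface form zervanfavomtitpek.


underlying: zer-vanfa-vom-tit-peg
NUM=vo - signalled by the affix -vom
GRD=ki - signalled by the affix zer-
POLE=so - signalled by the affix -tit
KEL=lu - signalled by the affix -peg
check: zervanfavomtitpeg -> zervanfavomtitpek
lemma: vanfa; NUM=vo; GRD=ki; POLE=so; KEL=lu


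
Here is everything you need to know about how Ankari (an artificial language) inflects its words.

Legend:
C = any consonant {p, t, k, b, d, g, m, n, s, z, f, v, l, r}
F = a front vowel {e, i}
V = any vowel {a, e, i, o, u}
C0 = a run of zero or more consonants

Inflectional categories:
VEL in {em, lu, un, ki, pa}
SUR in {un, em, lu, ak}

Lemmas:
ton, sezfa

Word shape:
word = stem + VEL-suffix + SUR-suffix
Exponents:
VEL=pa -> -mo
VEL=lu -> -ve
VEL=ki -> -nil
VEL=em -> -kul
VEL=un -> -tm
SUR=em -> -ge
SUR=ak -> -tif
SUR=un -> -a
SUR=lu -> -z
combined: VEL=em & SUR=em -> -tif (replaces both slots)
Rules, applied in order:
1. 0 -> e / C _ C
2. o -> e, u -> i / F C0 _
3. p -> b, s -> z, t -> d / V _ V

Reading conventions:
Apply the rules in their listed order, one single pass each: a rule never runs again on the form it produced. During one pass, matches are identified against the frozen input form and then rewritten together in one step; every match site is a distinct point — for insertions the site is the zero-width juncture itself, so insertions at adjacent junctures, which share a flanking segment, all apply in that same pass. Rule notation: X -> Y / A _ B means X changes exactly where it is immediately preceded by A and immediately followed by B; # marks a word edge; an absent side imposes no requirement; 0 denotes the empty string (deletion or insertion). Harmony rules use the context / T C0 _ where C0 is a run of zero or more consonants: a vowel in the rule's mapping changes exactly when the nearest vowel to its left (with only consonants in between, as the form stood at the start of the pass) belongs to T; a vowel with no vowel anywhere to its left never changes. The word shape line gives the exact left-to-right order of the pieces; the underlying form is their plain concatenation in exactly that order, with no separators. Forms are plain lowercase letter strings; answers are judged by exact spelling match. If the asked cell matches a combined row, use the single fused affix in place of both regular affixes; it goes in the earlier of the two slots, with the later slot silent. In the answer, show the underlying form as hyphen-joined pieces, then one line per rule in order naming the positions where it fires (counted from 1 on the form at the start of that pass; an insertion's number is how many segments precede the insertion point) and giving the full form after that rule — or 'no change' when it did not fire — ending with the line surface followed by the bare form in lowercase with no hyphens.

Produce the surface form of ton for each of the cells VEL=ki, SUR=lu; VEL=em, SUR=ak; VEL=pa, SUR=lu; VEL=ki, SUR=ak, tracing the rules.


cell VEL=ki, SUR=lu:
underlying: ton-nil-z
1. 0 -> e / C _ C: inserts after position(s) 3, 6: tonenilez
2. o -> e, u -> i / F C0 _: no change
3. p -> b, s -> z, t -> d / V _ V: no change
surface: tonenilez

cell VEL=em, SUR=ak:
underlying: ton-kul-tif
1. 0 -> e / C _ C: inserts after position(s) 3, 6: tonekuletif
2. o -> e, u -> i / F C0 _: fires at position(s) 6: tonekiletif
3. p -> b, s -> z, t -> d / V _ V: fires at position(s) 9: tonekiledif
surface: tonekiledif

cell VEL=pa, SUR=lu:
underlying: ton-mo-z
1. 0 -> e / C _ C: inserts after position(s) 3: tonemoz
2. o -> e, u -> i / F C0 _: fires at position(s) 6: tonemez
3. p -> b, s -> z, t -> d / V _ V: no change
surface: tonemez

cell VEL=ki, SUR=ak:
underlying: ton-nil-tif
1. 0 -> e / C _ C: inserts after position(s) 3, 6: toneniletif
2. o -> e, u -> i / F C0 _: no change
3. p -> b, s -> z, t -> d / V _ V: fires at position(s) 9: toneniledif
surface: toneniledif


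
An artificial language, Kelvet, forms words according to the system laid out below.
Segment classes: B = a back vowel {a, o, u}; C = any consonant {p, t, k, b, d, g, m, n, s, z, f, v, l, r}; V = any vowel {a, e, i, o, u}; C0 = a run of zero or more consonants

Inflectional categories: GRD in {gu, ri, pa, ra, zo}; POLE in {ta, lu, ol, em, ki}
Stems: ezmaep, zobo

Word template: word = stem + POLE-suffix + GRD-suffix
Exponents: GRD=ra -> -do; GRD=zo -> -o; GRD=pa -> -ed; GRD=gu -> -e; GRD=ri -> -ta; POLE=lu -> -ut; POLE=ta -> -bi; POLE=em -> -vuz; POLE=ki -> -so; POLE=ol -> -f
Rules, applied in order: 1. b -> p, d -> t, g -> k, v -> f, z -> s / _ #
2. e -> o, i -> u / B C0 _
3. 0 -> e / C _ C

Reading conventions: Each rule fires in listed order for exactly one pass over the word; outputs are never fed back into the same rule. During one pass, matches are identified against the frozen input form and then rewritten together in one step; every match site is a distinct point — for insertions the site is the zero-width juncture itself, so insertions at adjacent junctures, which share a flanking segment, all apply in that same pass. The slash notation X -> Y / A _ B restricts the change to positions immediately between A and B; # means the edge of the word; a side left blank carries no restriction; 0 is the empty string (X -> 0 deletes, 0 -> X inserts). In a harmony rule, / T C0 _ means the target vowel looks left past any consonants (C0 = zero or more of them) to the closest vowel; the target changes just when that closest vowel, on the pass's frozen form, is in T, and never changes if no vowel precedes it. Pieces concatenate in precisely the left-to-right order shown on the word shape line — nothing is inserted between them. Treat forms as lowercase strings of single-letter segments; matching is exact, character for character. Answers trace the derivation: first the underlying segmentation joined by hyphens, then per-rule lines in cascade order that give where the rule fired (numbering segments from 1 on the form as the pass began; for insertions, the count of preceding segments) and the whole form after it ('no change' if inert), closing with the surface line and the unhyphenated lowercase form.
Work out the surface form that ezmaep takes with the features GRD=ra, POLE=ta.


underlying: ezmaep-bi-do
1. b -> p, d -> t, g -> k, v -> f, z -> s / _ #: no change
2. e -> o, i -> u / B C0 _: fires at position(s) 5: ezmaopbido
3. 0 -> e / C _ C: inserts after position(s) 2, 6: ezemaopebido
surface: ezemaopebido


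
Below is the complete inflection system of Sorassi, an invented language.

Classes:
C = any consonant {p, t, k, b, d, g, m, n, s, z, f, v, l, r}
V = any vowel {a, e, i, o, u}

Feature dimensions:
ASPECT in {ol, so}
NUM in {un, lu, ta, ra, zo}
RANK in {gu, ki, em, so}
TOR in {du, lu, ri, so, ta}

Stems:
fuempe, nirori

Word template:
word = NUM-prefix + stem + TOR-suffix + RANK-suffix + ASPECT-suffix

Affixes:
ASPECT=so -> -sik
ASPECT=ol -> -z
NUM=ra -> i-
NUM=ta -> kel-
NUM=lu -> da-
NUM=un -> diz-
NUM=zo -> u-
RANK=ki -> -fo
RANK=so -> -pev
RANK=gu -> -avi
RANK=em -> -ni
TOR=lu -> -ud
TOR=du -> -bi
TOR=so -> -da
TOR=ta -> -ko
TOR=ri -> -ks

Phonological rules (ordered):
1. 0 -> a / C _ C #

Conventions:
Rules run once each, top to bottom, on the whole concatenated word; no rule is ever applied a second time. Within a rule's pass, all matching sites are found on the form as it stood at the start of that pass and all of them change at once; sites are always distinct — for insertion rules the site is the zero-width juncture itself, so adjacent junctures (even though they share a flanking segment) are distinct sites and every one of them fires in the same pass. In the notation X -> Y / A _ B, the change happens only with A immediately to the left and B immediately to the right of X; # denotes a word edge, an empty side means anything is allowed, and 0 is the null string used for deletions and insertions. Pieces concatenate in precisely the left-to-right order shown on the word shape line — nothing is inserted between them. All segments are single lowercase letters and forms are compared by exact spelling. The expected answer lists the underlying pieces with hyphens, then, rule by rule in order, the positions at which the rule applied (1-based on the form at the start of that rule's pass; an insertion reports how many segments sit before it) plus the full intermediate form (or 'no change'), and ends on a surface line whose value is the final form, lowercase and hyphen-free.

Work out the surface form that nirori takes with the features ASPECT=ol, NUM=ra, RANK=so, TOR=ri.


underlying: i-nirori-ks-pev-z
1. 0 -> a / C _ C #: inserts after position(s) 12: inirorikspevaz
surface: inirorikspevaz


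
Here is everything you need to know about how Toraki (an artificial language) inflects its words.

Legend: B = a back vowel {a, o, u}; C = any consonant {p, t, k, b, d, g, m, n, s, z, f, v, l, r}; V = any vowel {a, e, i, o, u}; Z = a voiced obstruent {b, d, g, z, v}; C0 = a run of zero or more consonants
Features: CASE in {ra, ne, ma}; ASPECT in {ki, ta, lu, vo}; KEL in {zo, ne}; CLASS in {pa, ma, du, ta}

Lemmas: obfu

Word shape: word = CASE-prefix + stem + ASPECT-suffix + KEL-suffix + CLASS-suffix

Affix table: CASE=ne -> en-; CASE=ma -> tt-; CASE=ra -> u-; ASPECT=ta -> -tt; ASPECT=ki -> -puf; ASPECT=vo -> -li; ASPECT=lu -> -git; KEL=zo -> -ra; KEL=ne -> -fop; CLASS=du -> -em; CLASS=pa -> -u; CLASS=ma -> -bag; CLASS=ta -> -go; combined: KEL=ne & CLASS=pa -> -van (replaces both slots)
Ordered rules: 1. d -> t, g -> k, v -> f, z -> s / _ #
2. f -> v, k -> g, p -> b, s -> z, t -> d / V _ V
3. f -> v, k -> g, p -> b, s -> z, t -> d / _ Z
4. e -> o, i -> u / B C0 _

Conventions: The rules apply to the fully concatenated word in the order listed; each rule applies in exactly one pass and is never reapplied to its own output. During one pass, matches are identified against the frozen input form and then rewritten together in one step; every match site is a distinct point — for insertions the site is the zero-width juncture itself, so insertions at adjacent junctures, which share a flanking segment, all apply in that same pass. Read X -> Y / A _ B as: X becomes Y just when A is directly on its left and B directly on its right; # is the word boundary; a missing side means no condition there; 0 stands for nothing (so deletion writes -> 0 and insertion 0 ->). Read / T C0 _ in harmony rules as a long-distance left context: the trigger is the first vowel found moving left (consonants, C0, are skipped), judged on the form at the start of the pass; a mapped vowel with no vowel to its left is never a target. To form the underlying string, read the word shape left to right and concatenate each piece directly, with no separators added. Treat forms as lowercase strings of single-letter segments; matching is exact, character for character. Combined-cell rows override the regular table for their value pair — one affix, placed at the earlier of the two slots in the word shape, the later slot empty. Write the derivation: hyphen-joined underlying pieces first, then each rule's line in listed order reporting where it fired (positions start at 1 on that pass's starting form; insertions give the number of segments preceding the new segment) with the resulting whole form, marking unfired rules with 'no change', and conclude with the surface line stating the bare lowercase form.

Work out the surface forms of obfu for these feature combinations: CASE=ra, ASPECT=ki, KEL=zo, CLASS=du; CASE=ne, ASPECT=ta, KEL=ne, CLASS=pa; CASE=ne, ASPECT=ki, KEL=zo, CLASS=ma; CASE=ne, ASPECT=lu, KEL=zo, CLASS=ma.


cell CASE=ra, ASPECT=ki, KEL=zo, CLASS=du:
underlying: u-obfu-puf-ra-em
1. d -> t, g -> k, v -> f, z -> s / _ #: no change
2. f -> v, k -> g, p -> b, s -> z, t -> d / V _ V: fires at position(s) 6: uobfubufraem
3. f -> v, k -> g, p -> b, s -> z, t -> d / _ Z: no change
4. e -> o, i -> u / B C0 _: fires at position(s) 11: uobfubufraom
surface: uobfubufraom

cell CASE=ne, ASPECT=ta, KEL=ne, CLASS=pa:
underlying: en-obfu-tt-van
1. d -> t, g -> k, v -> f, z -> s / _ #: no change
2. f -> v, k -> g, p -> b, s -> z, t -> d / V _ V: no change
3. f -> v, k -> g, p -> b, s -> z, t -> d / _ Z: fires at position(s) 8: enobfutdvan
4. e -> o, i -> u / B C0 _: no change
surface: enobfutdvan

cell CASE=ne, ASPECT=ki, KEL=zo, CLASS=ma:
underlying: en-obfu-puf-ra-bag
1. d -> t, g -> k, v -> f, z -> s / _ #: fires at position(s) 14: enobfupufrabak
2. f -> v, k -> g, p -> b, s -> z, t -> d / V _ V: fires at position(s) 7: enobfubufrabak
3. f -> v, k -> g, p -> b, s -> z, t -> d / _ Z: no change
4. e -> o, i -> u / B C0 _: no change
surface: enobfubufrabak

cell CASE=ne, ASPECT=lu, KEL=zo, CLASS=ma:
underlying: en-obfu-git-ra-bag
1. d -> t, g -> k, v -> f, z -> s / _ #: fires at position(s) 14: enobfugitrabak
2. f -> v, k -> g, p -> b, s -> z, t -> d / V _ V: no change
3. f -> v, k -> g, p -> b, s -> z, t -> d / _ Z: no change
4. e -> o, i -> u / B C0 _: fires at position(s) 8: enobfugutrabak
surface: enobfugutrabak


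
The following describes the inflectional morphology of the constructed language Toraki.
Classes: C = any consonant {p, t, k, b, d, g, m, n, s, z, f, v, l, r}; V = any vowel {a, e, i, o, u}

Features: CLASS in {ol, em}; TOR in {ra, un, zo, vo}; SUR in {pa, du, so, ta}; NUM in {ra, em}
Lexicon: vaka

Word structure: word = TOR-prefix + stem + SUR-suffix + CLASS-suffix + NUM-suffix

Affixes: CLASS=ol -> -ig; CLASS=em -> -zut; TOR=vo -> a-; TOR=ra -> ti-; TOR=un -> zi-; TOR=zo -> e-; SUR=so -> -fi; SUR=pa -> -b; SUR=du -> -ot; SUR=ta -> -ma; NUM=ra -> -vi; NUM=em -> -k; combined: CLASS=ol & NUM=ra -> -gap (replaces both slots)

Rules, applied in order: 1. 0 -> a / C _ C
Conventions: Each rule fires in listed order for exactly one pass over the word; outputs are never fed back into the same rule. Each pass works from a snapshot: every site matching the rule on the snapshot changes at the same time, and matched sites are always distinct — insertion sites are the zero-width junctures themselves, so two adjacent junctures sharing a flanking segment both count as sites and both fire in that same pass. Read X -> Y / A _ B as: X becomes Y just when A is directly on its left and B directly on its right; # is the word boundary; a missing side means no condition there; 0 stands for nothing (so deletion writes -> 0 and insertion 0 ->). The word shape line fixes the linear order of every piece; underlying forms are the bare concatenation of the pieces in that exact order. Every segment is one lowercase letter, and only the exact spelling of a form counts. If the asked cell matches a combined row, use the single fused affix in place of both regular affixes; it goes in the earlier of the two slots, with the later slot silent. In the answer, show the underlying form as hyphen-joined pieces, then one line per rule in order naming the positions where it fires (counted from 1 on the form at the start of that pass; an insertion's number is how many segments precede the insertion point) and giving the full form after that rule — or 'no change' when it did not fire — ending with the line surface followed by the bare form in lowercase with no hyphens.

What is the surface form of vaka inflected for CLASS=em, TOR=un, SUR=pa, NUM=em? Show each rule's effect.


underlying: zi-vaka-b-zut-k
1. 0 -> a / C _ C: inserts after position(s) 7, 10: zivakabazutak
surface: zivakabazutak


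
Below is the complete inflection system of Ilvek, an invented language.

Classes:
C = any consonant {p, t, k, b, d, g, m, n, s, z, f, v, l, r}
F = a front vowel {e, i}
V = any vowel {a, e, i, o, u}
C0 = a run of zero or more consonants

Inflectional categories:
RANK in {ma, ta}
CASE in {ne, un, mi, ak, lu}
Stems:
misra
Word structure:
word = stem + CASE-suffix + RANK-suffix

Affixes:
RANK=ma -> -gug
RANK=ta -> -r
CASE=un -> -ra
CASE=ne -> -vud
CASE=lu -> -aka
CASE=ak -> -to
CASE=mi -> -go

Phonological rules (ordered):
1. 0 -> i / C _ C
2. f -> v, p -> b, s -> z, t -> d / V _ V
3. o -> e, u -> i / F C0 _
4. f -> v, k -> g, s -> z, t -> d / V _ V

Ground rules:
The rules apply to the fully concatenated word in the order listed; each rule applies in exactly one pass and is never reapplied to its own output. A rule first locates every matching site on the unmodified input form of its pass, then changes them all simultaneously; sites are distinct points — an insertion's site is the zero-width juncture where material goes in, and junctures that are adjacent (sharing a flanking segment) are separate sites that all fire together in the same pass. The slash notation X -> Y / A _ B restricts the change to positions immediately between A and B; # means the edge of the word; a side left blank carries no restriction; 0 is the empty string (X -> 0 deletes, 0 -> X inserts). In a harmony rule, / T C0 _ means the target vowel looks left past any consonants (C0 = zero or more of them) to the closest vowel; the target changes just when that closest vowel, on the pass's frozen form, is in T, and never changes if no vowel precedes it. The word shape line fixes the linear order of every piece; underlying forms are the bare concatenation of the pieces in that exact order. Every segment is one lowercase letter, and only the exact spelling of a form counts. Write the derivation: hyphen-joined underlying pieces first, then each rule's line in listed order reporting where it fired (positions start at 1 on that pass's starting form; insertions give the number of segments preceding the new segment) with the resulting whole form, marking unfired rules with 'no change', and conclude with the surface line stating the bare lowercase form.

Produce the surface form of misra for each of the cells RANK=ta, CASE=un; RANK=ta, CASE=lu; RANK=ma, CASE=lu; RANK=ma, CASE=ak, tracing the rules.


cell RANK=ta, CASE=un:
underlying: misra-ra-r
1. 0 -> i / C _ C: inserts after position(s) 3: misirarar
2. f -> v, p -> b, s -> z, t -> d / V _ V: fires at position(s) 3: mizirarar
3. o -> e, u -> i / F C0 _: no change
4. f -> v, k -> g, s -> z, t -> d / V _ V: no change
surface: mizirarar

cell RANK=ta, CASE=lu:
underlying: misra-aka-r
1. 0 -> i / C _ C: inserts after position(s) 3: misiraakar
2. f -> v, p -> b, s -> z, t -> d / V _ V: fires at position(s) 3: miziraakar
3. o -> e, u -> i / F C0 _: no change
4. f -> v, k -> g, s -> z, t -> d / V _ V: fires at position(s) 8: miziraagar
surface: miziraagar

cell RANK=ma, CASE=lu:
underlying: misra-aka-gug
1. 0 -> i / C _ C: inserts after position(s) 3: misiraakagug
2. f -> v, p -> b, s -> z, t -> d / V _ V: fires at position(s) 3: miziraakagug
3. o -> e, u -> i / F C0 _: no change
4. f -> v, k -> g, s -> z, t -> d / V _ V: fires at position(s) 8: miziraagagug
surface: miziraagagug

cell RANK=ma, CASE=ak:
underlying: misra-to-gug
1. 0 -> i / C _ C: inserts after position(s) 3: misiratogug
2. f -> v, p -> b, s -> z, t -> d / V _ V: fires at position(s) 3, 7: miziradogug
3. o -> e, u -> i / F C0 _: no change
4. f -> v, k -> g, s -> z, t -> d / V _ V: no change
surface: miziradogug


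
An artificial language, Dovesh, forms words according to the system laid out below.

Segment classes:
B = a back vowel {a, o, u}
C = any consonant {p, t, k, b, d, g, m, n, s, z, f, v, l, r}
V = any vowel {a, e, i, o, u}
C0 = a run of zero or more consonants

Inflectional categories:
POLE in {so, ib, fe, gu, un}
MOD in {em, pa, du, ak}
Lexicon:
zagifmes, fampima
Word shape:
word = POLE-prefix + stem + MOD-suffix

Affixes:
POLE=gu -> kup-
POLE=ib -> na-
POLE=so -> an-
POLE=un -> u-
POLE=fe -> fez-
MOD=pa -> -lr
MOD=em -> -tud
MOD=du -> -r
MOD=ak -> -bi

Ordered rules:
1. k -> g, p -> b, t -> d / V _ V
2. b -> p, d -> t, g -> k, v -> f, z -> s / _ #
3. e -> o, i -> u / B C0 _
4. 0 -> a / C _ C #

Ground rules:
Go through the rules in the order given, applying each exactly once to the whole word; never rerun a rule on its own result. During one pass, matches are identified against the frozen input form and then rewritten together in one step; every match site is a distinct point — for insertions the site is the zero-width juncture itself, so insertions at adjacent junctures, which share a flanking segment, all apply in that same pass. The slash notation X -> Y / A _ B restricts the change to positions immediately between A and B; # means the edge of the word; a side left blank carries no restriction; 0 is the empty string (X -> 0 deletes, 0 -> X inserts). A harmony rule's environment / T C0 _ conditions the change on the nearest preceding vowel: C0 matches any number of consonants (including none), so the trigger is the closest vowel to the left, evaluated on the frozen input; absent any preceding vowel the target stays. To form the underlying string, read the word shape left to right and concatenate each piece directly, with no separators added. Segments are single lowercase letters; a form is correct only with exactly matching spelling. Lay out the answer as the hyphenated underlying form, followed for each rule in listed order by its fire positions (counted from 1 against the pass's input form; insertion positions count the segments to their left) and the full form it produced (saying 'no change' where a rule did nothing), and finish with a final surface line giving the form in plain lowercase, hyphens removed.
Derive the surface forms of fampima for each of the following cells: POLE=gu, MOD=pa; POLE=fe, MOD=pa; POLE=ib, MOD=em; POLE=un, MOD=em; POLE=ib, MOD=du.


cell POLE=gu, MOD=pa:
underlying: kup-fampima-lr
1. k -> g, p -> b, t -> d / V _ V: no change
2. b -> p, d -> t, g -> k, v -> f, z -> s / _ #: no change
3. e -> o, i -> u / B C0 _: fires at position(s) 8: kupfampumalr
4. 0 -> a / C _ C #: inserts after position(s) 11: kupfampumalar
surface: kupfampumalar

cell POLE=fe, MOD=pa:
underlying: fez-fampima-lr
1. k -> g, p -> b, t -> d / V _ V: no change
2. b -> p, d -> t, g -> k, v -> f, z -> s / _ #: no change
3. e -> o, i -> u / B C0 _: fires at position(s) 8: fezfampumalr
4. 0 -> a / C _ C #: inserts after position(s) 11: fezfampumalar
surface: fezfampumalar

cell POLE=ib, MOD=em:
underlying: na-fampima-tud
1. k -> g, p -> b, t -> d / V _ V: fires at position(s) 10: nafampimadud
2. b -> p, d -> t, g -> k, v -> f, z -> s / _ #: fires at position(s) 12: nafampimadut
3. e -> o, i -> u / B C0 _: fires at position(s) 7: nafampumadut
4. 0 -> a / C _ C #: no change
surface: nafampumadut

cell POLE=un, MOD=em:
underlying: u-fampima-tud
1. k -> g, p -> b, t -> d / V _ V: fires at position(s) 9: ufampimadud
2. b -> p, d -> t, g -> k, v -> f, z -> s / _ #: fires at position(s) 11: ufampimadut
3. e -> o, i -> u / B C0 _: fires at position(s) 6: ufampumadut
4. 0 -> a / C _ C #: no change
surface: ufampumadut

cell POLE=ib, MOD=du:
underlying: na-fampima-r
1. k -> g, p -> b, t -> d / V _ V: no change
2. b -> p, d -> t, g -> k, v -> f, z -> s / _ #: no change
3. e -> o, i -> u / B C0 _: fires at position(s) 7: nafampumar
4. 0 -> a / C _ C #: no change
surface: nafampumar


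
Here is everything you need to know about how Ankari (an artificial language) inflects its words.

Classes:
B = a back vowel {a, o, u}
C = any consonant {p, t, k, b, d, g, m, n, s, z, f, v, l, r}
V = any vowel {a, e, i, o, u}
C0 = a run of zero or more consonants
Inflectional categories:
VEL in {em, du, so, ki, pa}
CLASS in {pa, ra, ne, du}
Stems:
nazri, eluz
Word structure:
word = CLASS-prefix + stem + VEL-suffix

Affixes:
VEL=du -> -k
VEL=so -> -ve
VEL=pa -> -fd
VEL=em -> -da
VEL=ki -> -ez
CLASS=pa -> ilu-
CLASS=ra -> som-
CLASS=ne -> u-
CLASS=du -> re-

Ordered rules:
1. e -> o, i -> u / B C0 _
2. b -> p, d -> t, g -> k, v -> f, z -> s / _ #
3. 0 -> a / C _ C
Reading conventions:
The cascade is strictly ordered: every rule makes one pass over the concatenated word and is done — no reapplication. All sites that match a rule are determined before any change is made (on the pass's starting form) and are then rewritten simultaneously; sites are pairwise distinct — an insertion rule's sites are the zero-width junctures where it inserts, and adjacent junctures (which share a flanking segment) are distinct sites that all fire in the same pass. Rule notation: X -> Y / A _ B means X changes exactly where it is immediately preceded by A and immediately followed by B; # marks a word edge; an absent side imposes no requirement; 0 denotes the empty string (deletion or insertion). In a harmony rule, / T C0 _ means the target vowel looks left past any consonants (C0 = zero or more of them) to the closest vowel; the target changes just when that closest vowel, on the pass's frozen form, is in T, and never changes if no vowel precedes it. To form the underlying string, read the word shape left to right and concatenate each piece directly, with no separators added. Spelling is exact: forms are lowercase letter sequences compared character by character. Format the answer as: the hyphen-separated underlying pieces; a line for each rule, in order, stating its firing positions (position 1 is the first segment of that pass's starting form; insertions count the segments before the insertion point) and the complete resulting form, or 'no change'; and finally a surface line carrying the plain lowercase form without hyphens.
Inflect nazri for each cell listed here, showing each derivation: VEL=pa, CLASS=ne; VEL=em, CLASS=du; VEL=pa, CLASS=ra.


cell VEL=pa, CLASS=ne:
underlying: u-nazri-fd
1. e -> o, i -> u / B C0 _: fires at position(s) 6: unazrufd
2. b -> p, d -> t, g -> k, v -> f, z -> s / _ #: fires at position(s) 8: unazruft
3. 0 -> a / C _ C: inserts after position(s) 4, 7: unazarufat
surface: unazarufat

cell VEL=em, CLASS=du:
underlying: re-nazri-da
1. e -> o, i -> u / B C0 _: fires at position(s) 7: renazruda
2. b -> p, d -> t, g -> k, v -> f, z -> s / _ #: no change
3. 0 -> a / C _ C: inserts after position(s) 5: renazaruda
surface: renazaruda

cell VEL=pa, CLASS=ra:
underlying: som-nazri-fd
1. e -> o, i -> u / B C0 _: fires at position(s) 8: somnazrufd
2. b -> p, d -> t, g -> k, v -> f, z -> s / _ #: fires at position(s) 10: somnazruft
3. 0 -> a / C _ C: inserts after position(s) 3, 6, 9: somanazarufat
surface: somanazarufat


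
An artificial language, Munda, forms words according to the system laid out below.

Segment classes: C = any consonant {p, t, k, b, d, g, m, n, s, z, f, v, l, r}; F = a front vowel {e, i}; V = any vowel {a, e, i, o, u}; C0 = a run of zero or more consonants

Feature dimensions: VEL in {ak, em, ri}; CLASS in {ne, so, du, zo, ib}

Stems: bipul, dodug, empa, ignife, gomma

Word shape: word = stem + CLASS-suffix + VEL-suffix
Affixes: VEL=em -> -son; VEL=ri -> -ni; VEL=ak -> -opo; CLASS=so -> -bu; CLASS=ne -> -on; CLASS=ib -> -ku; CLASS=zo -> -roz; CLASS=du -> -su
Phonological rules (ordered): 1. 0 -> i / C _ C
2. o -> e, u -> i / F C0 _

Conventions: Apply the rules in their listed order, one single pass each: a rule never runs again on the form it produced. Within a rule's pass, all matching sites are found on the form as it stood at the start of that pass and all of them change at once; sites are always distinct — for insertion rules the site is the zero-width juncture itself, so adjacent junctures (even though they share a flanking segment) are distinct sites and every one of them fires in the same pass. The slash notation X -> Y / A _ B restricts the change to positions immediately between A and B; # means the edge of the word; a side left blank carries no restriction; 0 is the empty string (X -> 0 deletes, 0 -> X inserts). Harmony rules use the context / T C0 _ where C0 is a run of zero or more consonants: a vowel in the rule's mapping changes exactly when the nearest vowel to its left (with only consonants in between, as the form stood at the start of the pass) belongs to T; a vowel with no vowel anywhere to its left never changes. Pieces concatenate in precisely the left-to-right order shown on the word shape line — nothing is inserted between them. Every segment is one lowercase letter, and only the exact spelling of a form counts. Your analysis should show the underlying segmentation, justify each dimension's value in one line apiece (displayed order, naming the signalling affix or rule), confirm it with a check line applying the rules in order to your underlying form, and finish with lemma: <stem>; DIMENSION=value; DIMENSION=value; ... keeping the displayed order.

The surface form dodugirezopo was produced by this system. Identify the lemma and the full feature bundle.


underlying: dodug-roz-opo
VEL=ak - signalled by the affix -opo
CLASS=zo - signalled by the affix -roz
check: dodugrozopo -> dodugirozopo -> dodugirezopo
lemma: dodug; VEL=ak; CLASS=zo


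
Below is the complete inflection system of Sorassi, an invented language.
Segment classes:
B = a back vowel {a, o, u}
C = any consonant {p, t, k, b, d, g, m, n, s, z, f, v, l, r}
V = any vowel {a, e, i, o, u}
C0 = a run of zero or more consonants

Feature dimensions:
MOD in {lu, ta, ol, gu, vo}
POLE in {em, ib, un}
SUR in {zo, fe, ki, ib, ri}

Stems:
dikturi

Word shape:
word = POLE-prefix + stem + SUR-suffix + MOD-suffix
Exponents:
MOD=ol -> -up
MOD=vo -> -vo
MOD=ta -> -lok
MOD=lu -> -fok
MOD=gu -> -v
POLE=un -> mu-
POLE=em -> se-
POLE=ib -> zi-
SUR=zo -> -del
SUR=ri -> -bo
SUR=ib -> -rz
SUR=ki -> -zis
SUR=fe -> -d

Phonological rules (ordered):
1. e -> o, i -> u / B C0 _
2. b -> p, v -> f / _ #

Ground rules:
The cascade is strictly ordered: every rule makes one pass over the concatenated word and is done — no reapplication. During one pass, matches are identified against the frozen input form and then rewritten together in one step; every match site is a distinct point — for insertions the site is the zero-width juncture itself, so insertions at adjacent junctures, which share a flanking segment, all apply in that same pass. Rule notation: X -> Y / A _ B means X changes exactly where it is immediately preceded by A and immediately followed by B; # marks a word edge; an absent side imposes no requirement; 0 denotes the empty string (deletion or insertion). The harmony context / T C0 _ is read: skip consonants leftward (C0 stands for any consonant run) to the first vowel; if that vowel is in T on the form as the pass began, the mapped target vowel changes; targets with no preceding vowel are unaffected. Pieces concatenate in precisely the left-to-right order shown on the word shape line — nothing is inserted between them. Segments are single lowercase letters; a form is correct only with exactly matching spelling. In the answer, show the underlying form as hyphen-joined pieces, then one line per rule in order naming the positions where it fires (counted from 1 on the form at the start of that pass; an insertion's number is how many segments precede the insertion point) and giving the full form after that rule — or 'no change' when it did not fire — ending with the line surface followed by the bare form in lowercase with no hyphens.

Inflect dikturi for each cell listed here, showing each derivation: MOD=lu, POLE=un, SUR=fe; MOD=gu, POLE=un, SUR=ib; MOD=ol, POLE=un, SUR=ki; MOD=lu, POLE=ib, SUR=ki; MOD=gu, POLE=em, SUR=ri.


cell MOD=lu, POLE=un, SUR=fe:
underlying: mu-dikturi-d-fok
1. e -> o, i -> u / B C0 _: fires at position(s) 4, 9: mudukturudfok
2. b -> p, v -> f / _ #: no change
surface: mudukturudfok

cell MOD=gu, POLE=un, SUR=ib:
underlying: mu-dikturi-rz-v
1. e -> o, i -> u / B C0 _: fires at position(s) 4, 9: muduktururzv
2. b -> p, v -> f / _ #: fires at position(s) 12: muduktururzf
surface: muduktururzf

cell MOD=ol, POLE=un, SUR=ki:
underlying: mu-dikturi-zis-up
1. e -> o, i -> u / B C0 _: fires at position(s) 4, 9: mudukturuzisup
2. b -> p, v -> f / _ #: no change
surface: mudukturuzisup

cell MOD=lu, POLE=ib, SUR=ki:
underlying: zi-dikturi-zis-fok
1. e -> o, i -> u / B C0 _: fires at position(s) 9: zidikturuzisfok
2. b -> p, v -> f / _ #: no change
surface: zidikturuzisfok

cell MOD=gu, POLE=em, SUR=ri:
underlying: se-dikturi-bo-v
1. e -> o, i -> u / B C0 _: fires at position(s) 9: sedikturubov
2. b -> p, v -> f / _ #: fires at position(s) 12: sedikturubof
surface: sedikturubof
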